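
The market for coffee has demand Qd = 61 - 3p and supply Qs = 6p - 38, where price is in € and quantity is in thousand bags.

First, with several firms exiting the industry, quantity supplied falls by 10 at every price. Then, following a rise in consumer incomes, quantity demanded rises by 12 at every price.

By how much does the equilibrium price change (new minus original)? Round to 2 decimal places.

+2.44

Solve the original market: 61 - 3p = 6p - 38, hence p = 11 and Q = 28.
The new curves are Qd = 73 - 3p (demand) and Qs = 6p - 48 (supply).
Equate the new curves: 73 - 3p = 6p - 48, giving 121 = 9p, p = 121/9 ≈ 13.4444, Q = 98/3 ≈ 32.6667.
Δp = 13.4444 − 11 = +2.44.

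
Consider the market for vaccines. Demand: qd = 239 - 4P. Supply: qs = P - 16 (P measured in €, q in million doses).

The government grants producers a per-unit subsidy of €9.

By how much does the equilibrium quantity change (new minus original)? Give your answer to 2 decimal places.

Solve the original market: 239 - 4P = P - 16, hence P = 51 and q = 35.
Since sellers receive the price plus the subsidy, the effective supply curve becomes qs = P - 7.
New equilibrium: 239 - 4P = P - 7 ⇒ 246 = 5P ⇒ P = 49.2, q = 42.2.
Δq = 42.2 − 35 = +7.20.

+7.20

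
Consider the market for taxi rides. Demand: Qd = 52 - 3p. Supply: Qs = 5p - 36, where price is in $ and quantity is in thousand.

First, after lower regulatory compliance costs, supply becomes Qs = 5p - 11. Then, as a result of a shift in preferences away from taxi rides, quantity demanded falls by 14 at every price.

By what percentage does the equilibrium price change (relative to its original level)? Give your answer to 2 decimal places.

Solve the original market: 52 - 3p = 5p - 36, hence p = 11 and Q = 19.
The shock moves the curves to Qd = 38 - 3p and Qs = 5p - 11.
Equate the new curves: 38 - 3p = 5p - 11, giving 49 = 8p, p = 6.125, Q = 19.625.
%Δp = (6.125 − 11) / 11 × 100 = -44.32%.

-44.32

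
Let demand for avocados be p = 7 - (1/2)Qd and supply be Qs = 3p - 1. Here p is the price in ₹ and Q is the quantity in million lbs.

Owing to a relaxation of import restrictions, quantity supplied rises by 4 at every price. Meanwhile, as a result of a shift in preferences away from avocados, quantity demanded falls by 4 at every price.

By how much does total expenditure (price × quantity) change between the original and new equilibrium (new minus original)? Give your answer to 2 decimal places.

Before the shock: 14 - 2p = 3p - 1 ⇒ 15 = 5p ⇒ p = 3, Q = 8.
The new curves are Qd = 10 - 2p (demand) and Qs = 3p + 3 (supply).
Clearing the new market: 10 - 2p = 3p + 3, so p = 1.4 and Q = 7.2.
Expenditure moves from 3×8 = 24 to 1.4×7.2 = 10.08; change = -13.92.

-13.92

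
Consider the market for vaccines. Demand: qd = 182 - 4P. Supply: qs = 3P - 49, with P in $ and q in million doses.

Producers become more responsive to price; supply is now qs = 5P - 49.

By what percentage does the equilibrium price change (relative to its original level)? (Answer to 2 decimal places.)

Before the shock: 182 - 4P = 3P - 49 ⇒ 231 = 7P ⇒ P = 33, q = 50.
With the change applied: demand qd = 182 - 4P, supply qs = 5P - 49.
New equilibrium: 182 - 4P = 5P - 49 ⇒ 231 = 9P ⇒ P = 77/3 ≈ 25.6667, q = 238/3 ≈ 79.3333.
%ΔP = (25.6667 − 33) / 33 × 100 = -22.22%.

-22.22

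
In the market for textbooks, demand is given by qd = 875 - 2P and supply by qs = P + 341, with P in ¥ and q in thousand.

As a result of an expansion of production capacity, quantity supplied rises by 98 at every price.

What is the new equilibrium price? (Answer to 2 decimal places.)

145.33

Initially, 875 - 2P = P + 341, so 534 = 3P and P = 178, q = 519.
The shock moves the curves to qd = 875 - 2P and qs = P + 439.
Equate the new curves: 875 - 2P = P + 439, giving 436 = 3P, P = 436/3 ≈ 145.3333, q = 1753/3 ≈ 584.3333.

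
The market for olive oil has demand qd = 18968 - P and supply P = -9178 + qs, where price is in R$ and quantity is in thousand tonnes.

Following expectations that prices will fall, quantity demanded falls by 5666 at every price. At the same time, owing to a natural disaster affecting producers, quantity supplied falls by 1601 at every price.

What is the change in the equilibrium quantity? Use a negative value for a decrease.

-3633.5

Solve the original market: 18968 - P = P + 9178, hence P = 4895 and q = 14073.
The new curves are qd = 13302 - P (demand) and qs = P + 7577 (supply).
Setting them equal: 13302 - P = P + 7577 → 5725 = 2P, so P = 2862.5 and q = 10439.5.
Δq = 10439.5 − 14073 = -3633.5.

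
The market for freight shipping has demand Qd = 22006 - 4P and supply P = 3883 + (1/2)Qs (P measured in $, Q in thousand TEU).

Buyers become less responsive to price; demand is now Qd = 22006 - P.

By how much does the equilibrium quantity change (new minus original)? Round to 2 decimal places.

Before the shock: 22006 - 4P = 2P - 7766 ⇒ 29772 = 6P ⇒ P = 4962, Q = 2158.
The new curves are Qd = 22006 - P (demand) and Qs = 2P - 7766 (supply).
Setting them equal: 22006 - P = 2P - 7766 → 29772 = 3P, so P = 9924 and Q = 12082.
ΔQ = 12082 − 2158 = +9924.00.

+9924.00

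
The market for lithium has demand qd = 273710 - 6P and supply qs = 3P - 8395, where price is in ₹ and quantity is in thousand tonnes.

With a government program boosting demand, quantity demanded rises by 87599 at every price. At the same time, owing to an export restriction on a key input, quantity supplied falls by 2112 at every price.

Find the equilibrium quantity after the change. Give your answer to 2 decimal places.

Original equilibrium: 273710 - 6P = 3P - 8395 gives 282105 = 9P, so P = 31345 and q = 85640.
The new curves are qd = 361309 - 6P (demand) and qs = 3P - 10507 (supply).
Setting them equal: 361309 - 6P = 3P - 10507 → 371816 = 9P, so P = 371816/9 ≈ 41312.8889 and q = 340295/3 ≈ 113431.6667.

113431.67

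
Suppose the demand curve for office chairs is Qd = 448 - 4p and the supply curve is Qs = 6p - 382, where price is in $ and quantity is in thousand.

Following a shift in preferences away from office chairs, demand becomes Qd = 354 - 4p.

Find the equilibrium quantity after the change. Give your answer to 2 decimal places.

59.60

Original equilibrium: 448 - 4p = 6p - 382 gives 830 = 10p, so p = 83 and Q = 116.
With the change applied: demand Qd = 354 - 4p, supply Qs = 6p - 382.
New equilibrium: 354 - 4p = 6p - 382 ⇒ 736 = 10p ⇒ p = 73.6, Q = 59.6.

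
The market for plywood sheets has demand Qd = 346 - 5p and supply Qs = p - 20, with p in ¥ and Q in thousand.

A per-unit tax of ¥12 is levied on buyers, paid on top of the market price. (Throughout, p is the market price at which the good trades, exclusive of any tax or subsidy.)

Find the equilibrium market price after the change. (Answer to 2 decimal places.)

51.00

Initially, 346 - 5p = p - 20, so 366 = 6p and p = 61, Q = 41.
Since buyers pay the price plus the tax, the effective demand curve becomes Qd = 286 - 5p.
Setting them equal: 286 - 5p = p - 20 → 306 = 6p, so p = 51 and Q = 31.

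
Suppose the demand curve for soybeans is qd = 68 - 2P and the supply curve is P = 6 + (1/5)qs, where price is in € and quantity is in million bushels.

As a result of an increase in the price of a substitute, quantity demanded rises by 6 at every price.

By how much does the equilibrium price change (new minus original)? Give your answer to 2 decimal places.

+0.86

Initially, 68 - 2P = 5P - 30, so 98 = 7P and P = 14, q = 40.
The new curves are qd = 74 - 2P (demand) and qs = 5P - 30 (supply).
Clearing the new market: 74 - 2P = 5P - 30, so P = 104/7 ≈ 14.8571 and q = 310/7 ≈ 44.2857.
ΔP = 14.8571 − 14 = +0.86.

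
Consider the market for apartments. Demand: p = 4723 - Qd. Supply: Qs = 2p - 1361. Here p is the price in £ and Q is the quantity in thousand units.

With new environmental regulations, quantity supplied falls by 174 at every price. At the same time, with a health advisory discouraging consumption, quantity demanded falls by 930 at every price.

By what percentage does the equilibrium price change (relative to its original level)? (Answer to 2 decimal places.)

-12.43

Solve the original market: 4723 - p = 2p - 1361, hence p = 2028 and Q = 2695.
The shock moves the curves to Qd = 3793 - p and Qs = 2p - 1535.
New equilibrium: 3793 - p = 2p - 1535 ⇒ 5328 = 3p ⇒ p = 1776, Q = 2017.
%Δp = (1776 − 2028) / 2028 × 100 = -12.43%.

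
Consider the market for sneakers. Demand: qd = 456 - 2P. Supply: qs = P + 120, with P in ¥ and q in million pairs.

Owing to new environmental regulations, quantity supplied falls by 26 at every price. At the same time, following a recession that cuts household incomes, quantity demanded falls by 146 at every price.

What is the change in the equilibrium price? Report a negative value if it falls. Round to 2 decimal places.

-40.00

Solve the original market: 456 - 2P = P + 120, hence P = 112 and q = 232.
With the change applied: demand qd = 310 - 2P, supply qs = P + 94.
Setting them equal: 310 - 2P = P + 94 → 216 = 3P, so P = 72 and q = 166.
ΔP = 72 − 112 = -40.00.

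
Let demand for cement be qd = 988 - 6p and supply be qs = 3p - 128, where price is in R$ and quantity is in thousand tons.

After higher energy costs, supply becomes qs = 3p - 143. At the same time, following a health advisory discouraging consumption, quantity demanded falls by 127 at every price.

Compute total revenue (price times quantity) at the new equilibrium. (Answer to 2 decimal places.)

Before the shock: 988 - 6p = 3p - 128 ⇒ 1116 = 9p ⇒ p = 124, q = 244.
The new curves are qd = 861 - 6p (demand) and qs = 3p - 143 (supply).
Setting them equal: 861 - 6p = 3p - 143 → 1004 = 9p, so p = 1004/9 ≈ 111.5556 and q = 575/3 ≈ 191.6667.
New expenditure = 111.5556 × 191.6667 = 21381.48.

21381.48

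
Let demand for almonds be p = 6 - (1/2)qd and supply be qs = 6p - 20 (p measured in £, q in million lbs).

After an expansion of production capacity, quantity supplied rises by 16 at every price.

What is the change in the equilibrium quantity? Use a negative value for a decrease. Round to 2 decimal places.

Original equilibrium: 12 - 2p = 6p - 20 gives 32 = 8p, so p = 4 and q = 4.
With the change applied: demand qd = 12 - 2p, supply qs = 6p - 4.
Setting them equal: 12 - 2p = 6p - 4 → 16 = 8p, so p = 2 and q = 8.
Δq = 8 − 4 = +4.00.

+4.00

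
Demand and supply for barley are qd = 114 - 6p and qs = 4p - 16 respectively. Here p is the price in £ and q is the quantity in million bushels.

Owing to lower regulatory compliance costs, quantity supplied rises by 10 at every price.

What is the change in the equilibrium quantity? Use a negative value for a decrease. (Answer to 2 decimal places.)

Original equilibrium: 114 - 6p = 4p - 16 gives 130 = 10p, so p = 13 and q = 36.
The shock moves the curves to qd = 114 - 6p and qs = 4p - 6.
New equilibrium: 114 - 6p = 4p - 6 ⇒ 120 = 10p ⇒ p = 12, q = 42.
Δq = 42 − 36 = +6.00.

+6.00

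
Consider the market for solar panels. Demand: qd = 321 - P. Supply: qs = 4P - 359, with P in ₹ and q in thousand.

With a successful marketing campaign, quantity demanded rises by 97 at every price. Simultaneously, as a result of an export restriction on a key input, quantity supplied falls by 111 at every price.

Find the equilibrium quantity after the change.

240.4

Initially, 321 - P = 4P - 359, so 680 = 5P and P = 136, q = 185.
The new curves are qd = 418 - P (demand) and qs = 4P - 470 (supply).
Equate the new curves: 418 - P = 4P - 470, giving 888 = 5P, P = 177.6, q = 240.4.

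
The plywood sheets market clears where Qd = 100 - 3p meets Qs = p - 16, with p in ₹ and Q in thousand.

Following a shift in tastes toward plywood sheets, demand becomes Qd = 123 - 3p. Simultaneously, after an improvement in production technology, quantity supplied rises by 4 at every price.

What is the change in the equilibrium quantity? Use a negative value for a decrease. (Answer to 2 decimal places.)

Original equilibrium: 100 - 3p = p - 16 gives 116 = 4p, so p = 29 and Q = 13.
After the shift, demand is Qd = 123 - 3p and supply is Qs = p - 12.
Equate the new curves: 123 - 3p = p - 12, giving 135 = 4p, p = 33.75, Q = 21.75.
ΔQ = 21.75 − 13 = +8.75.

+8.75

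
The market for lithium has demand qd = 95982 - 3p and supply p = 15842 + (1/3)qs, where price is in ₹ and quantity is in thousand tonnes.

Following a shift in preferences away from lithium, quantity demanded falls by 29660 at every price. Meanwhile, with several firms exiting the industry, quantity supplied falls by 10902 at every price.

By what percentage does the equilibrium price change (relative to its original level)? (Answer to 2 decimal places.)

-13.07

Original equilibrium: 95982 - 3p = 3p - 47526 gives 143508 = 6p, so p = 23918 and q = 24228.
With the change applied: demand qd = 66322 - 3p, supply qs = 3p - 58428.
Setting them equal: 66322 - 3p = 3p - 58428 → 124750 = 6p, so p = 62375/3 ≈ 20791.6667 and q = 3947.
%Δp = (20791.6667 − 23918) / 23918 × 100 = -13.07%.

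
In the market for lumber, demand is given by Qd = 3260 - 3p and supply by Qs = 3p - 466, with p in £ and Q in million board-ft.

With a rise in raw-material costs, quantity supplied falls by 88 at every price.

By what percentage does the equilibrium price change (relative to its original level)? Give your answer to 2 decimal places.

+2.36

Original equilibrium: 3260 - 3p = 3p - 466 gives 3726 = 6p, so p = 621 and Q = 1397.
The new curves are Qd = 3260 - 3p (demand) and Qs = 3p - 554 (supply).
Setting them equal: 3260 - 3p = 3p - 554 → 3814 = 6p, so p = 1907/3 ≈ 635.6667 and Q = 1353.
%Δp = (635.6667 − 621) / 621 × 100 = +2.36%.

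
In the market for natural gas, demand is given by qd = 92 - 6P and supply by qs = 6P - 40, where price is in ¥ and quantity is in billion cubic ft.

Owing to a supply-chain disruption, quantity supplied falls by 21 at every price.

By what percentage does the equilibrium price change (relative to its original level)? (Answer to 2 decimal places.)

+15.91

Before the shock: 92 - 6P = 6P - 40 ⇒ 132 = 12P ⇒ P = 11, q = 26.
The new curves are qd = 92 - 6P (demand) and qs = 6P - 61 (supply).
Clearing the new market: 92 - 6P = 6P - 61, so P = 12.75 and q = 15.5.
%ΔP = (12.75 − 11) / 11 × 100 = +15.91%.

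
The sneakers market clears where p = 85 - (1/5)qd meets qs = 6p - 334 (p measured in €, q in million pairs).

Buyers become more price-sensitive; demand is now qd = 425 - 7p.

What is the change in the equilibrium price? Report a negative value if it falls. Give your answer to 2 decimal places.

Initially, 425 - 5p = 6p - 334, so 759 = 11p and p = 69, q = 80.
With the change applied: demand qd = 425 - 7p, supply qs = 6p - 334.
Clearing the new market: 425 - 7p = 6p - 334, so p = 759/13 ≈ 58.3846 and q = 212/13 ≈ 16.3077.
Δp = 58.3846 − 69 = -10.62.

-10.62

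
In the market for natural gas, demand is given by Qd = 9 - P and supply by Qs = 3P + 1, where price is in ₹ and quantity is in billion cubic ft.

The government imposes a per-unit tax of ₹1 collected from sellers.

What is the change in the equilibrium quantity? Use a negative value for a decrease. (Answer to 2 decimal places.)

-0.75

Solve the original market: 9 - P = 3P + 1, hence P = 2 and Q = 7.
Since sellers keep the price net of the tax, the effective supply curve becomes Qs = 3P - 2.
New equilibrium: 9 - P = 3P - 2 ⇒ 11 = 4P ⇒ P = 2.75, Q = 6.25.
ΔQ = 6.25 − 7 = -0.75.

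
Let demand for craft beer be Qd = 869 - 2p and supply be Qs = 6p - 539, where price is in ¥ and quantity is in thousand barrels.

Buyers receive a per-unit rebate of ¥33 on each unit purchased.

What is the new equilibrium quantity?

566.5

Solve the original market: 869 - 2p = 6p - 539, hence p = 176 and Q = 517.
Since buyers' out-of-pocket price is the market price minus the rebate, the effective demand curve becomes Qd = 935 - 2p.
New equilibrium: 935 - 2p = 6p - 539 ⇒ 1474 = 8p ⇒ p = 184.25, Q = 566.5.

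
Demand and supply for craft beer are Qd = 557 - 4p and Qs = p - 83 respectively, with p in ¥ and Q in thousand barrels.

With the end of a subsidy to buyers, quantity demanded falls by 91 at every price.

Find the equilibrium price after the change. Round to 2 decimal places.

Original equilibrium: 557 - 4p = p - 83 gives 640 = 5p, so p = 128 and Q = 45.
After the shift, demand is Qd = 466 - 4p and supply is Qs = p - 83.
Equate the new curves: 466 - 4p = p - 83, giving 549 = 5p, p = 109.8, Q = 26.8.

109.80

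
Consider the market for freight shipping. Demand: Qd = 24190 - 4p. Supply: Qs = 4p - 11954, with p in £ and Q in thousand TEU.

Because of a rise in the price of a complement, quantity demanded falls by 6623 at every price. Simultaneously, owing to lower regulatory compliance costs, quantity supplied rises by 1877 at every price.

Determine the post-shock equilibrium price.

Before the shock: 24190 - 4p = 4p - 11954 ⇒ 36144 = 8p ⇒ p = 4518, Q = 6118.
With the change applied: demand Qd = 17567 - 4p, supply Qs = 4p - 10077.
New equilibrium: 17567 - 4p = 4p - 10077 ⇒ 27644 = 8p ⇒ p = 3455.5, Q = 3745.

3455.5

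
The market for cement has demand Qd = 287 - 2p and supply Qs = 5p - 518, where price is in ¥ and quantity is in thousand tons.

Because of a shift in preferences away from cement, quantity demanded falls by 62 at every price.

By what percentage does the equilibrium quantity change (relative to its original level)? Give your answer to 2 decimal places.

-77.69

Before the shock: 287 - 2p = 5p - 518 ⇒ 805 = 7p ⇒ p = 115, Q = 57.
The shock moves the curves to Qd = 225 - 2p and Qs = 5p - 518.
New equilibrium: 225 - 2p = 5p - 518 ⇒ 743 = 7p ⇒ p = 743/7 ≈ 106.1429, Q = 89/7 ≈ 12.7143.
%ΔQ = (12.7143 − 57) / 57 × 100 = -77.69%.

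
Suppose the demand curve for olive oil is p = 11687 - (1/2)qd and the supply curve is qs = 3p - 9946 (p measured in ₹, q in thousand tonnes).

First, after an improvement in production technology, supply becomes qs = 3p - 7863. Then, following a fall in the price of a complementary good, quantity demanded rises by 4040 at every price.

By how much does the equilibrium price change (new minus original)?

Original equilibrium: 23374 - 2p = 3p - 9946 gives 33320 = 5p, so p = 6664 and q = 10046.
With the change applied: demand qd = 27414 - 2p, supply qs = 3p - 7863.
Clearing the new market: 27414 - 2p = 3p - 7863, so p = 7055.4 and q = 13303.2.
Δp = 7055.4 − 6664 = +391.4.

+391.4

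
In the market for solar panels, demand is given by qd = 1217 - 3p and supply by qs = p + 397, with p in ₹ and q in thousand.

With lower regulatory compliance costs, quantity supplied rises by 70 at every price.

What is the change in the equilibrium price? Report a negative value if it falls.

Before the shock: 1217 - 3p = p + 397 ⇒ 820 = 4p ⇒ p = 205, q = 602.
After the shift, demand is qd = 1217 - 3p and supply is qs = p + 467.
Equate the new curves: 1217 - 3p = p + 467, giving 750 = 4p, p = 187.5, q = 654.5.
Δp = 187.5 − 205 = -17.5.

-17.5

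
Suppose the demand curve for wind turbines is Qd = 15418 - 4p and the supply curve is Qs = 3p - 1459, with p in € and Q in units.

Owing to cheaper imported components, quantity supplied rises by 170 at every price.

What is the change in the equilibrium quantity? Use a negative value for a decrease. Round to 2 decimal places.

Solve the original market: 15418 - 4p = 3p - 1459, hence p = 2411 and Q = 5774.
With the change applied: demand Qd = 15418 - 4p, supply Qs = 3p - 1289.
Equate the new curves: 15418 - 4p = 3p - 1289, giving 16707 = 7p, p = 16707/7 ≈ 2386.7143, Q = 41098/7 ≈ 5871.1429.
ΔQ = 5871.1429 − 5774 = +97.14.

+97.14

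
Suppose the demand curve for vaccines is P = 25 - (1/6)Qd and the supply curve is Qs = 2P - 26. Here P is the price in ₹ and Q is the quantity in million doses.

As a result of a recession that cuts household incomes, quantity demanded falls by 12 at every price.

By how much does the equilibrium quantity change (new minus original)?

-3

Solve the original market: 150 - 6P = 2P - 26, hence P = 22 and Q = 18.
With the change applied: demand Qd = 138 - 6P, supply Qs = 2P - 26.
New equilibrium: 138 - 6P = 2P - 26 ⇒ 164 = 8P ⇒ P = 20.5, Q = 15.
ΔQ = 15 − 18 = -3.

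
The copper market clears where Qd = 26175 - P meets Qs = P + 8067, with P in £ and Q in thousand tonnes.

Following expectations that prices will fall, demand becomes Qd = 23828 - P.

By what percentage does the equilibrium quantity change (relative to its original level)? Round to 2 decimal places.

Original equilibrium: 26175 - P = P + 8067 gives 18108 = 2P, so P = 9054 and Q = 17121.
The new curves are Qd = 23828 - P (demand) and Qs = P + 8067 (supply).
Equate the new curves: 23828 - P = P + 8067, giving 15761 = 2P, P = 7880.5, Q = 15947.5.
%ΔQ = (15947.5 − 17121) / 17121 × 100 = -6.85%.

-6.85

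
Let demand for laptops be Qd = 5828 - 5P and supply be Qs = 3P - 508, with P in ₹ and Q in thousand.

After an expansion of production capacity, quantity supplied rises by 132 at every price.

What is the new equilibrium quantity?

Initially, 5828 - 5P = 3P - 508, so 6336 = 8P and P = 792, Q = 1868.
The new curves are Qd = 5828 - 5P (demand) and Qs = 3P - 376 (supply).
Equate the new curves: 5828 - 5P = 3P - 376, giving 6204 = 8P, P = 775.5, Q = 1950.5.

1950.5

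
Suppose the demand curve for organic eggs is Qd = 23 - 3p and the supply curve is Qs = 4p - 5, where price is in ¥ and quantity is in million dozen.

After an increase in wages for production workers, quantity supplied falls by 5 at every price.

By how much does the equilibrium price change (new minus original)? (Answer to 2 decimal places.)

Solve the original market: 23 - 3p = 4p - 5, hence p = 4 and Q = 11.
With the change applied: demand Qd = 23 - 3p, supply Qs = 4p - 10.
Clearing the new market: 23 - 3p = 4p - 10, so p = 33/7 ≈ 4.7143 and Q = 62/7 ≈ 8.8571.
Δp = 4.7143 − 4 = +0.71.

+0.71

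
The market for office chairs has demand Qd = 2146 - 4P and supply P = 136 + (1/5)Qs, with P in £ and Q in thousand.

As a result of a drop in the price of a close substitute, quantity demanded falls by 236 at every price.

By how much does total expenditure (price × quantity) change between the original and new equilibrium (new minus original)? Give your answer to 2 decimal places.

Solve the original market: 2146 - 4P = 5P - 680, hence P = 314 and Q = 890.
After the shift, demand is Qd = 1910 - 4P and supply is Qs = 5P - 680.
Setting them equal: 1910 - 4P = 5P - 680 → 2590 = 9P, so P = 2590/9 ≈ 287.7778 and Q = 6830/9 ≈ 758.8889.
Expenditure moves from 314×890 = 279460 to 287.7778×758.8889 = 218391.3580; change = -61068.64.

-61068.64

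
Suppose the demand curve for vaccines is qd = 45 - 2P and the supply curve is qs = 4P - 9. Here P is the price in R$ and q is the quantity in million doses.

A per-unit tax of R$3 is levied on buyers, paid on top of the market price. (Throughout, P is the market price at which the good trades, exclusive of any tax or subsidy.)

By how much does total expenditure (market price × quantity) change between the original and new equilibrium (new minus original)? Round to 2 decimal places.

Original equilibrium: 45 - 2P = 4P - 9 gives 54 = 6P, so P = 9 and q = 27.
Since buyers pay the price plus the tax, the effective demand curve becomes qd = 39 - 2P.
Equate the new curves: 39 - 2P = 4P - 9, giving 48 = 6P, P = 8, q = 23.
Expenditure moves from 9×27 = 243 to 8×23 = 184; change = -59.00.

-59.00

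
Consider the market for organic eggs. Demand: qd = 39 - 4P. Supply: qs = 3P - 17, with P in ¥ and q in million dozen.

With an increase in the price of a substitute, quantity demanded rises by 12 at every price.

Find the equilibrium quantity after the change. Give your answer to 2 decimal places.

Before the shock: 39 - 4P = 3P - 17 ⇒ 56 = 7P ⇒ P = 8, q = 7.
The shock moves the curves to qd = 51 - 4P and qs = 3P - 17.
New equilibrium: 51 - 4P = 3P - 17 ⇒ 68 = 7P ⇒ P = 68/7 ≈ 9.7143, q = 85/7 ≈ 12.1429.

12.14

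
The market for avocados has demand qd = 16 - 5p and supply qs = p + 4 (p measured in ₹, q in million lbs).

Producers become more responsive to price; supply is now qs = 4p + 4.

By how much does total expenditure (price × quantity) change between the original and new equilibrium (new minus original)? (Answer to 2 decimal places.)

Solve the original market: 16 - 5p = p + 4, hence p = 2 and q = 6.
After the shift, demand is qd = 16 - 5p and supply is qs = 4p + 4.
Setting them equal: 16 - 5p = 4p + 4 → 12 = 9p, so p = 4/3 ≈ 1.3333 and q = 28/3 ≈ 9.3333.
Expenditure moves from 2×6 = 12 to 1.3333×9.3333 = 12.4444; change = +0.44.

+0.44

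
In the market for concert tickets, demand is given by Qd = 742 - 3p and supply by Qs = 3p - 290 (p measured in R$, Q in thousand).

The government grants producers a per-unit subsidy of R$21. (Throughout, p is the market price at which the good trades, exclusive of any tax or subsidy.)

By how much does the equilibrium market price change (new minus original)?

Original equilibrium: 742 - 3p = 3p - 290 gives 1032 = 6p, so p = 172 and Q = 226.
Since sellers receive the price plus the subsidy, the effective supply curve becomes Qs = 3p - 227.
Clearing the new market: 742 - 3p = 3p - 227, so p = 161.5 and Q = 257.5.
Δp = 161.5 − 172 = -10.5.

-10.5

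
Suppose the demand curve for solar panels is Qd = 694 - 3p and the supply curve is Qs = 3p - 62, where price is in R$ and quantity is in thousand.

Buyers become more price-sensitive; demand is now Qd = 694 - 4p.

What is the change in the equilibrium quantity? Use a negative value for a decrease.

Solve the original market: 694 - 3p = 3p - 62, hence p = 126 and Q = 316.
The new curves are Qd = 694 - 4p (demand) and Qs = 3p - 62 (supply).
Equate the new curves: 694 - 4p = 3p - 62, giving 756 = 7p, p = 108, Q = 262.
ΔQ = 262 − 316 = -54.

-54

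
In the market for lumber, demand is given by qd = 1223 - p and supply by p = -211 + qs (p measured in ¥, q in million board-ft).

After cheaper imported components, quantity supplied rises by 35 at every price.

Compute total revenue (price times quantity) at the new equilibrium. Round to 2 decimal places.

Solve the original market: 1223 - p = p + 211, hence p = 506 and q = 717.
The shock moves the curves to qd = 1223 - p and qs = p + 246.
Clearing the new market: 1223 - p = p + 246, so p = 488.5 and q = 734.5.
New expenditure = 488.5 × 734.5 = 358803.25.

358803.25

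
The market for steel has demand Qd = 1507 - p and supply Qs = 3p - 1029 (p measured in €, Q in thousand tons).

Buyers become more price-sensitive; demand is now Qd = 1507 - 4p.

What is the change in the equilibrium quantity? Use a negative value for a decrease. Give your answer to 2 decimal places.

-815.14

Original equilibrium: 1507 - p = 3p - 1029 gives 2536 = 4p, so p = 634 and Q = 873.
The new curves are Qd = 1507 - 4p (demand) and Qs = 3p - 1029 (supply).
New equilibrium: 1507 - 4p = 3p - 1029 ⇒ 2536 = 7p ⇒ p = 2536/7 ≈ 362.2857, Q = 405/7 ≈ 57.8571.
ΔQ = 57.8571 − 873 = -815.14.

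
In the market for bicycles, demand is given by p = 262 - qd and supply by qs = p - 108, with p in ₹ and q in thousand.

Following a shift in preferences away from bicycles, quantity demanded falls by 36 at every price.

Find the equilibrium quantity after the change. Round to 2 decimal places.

Initially, 262 - p = p - 108, so 370 = 2p and p = 185, q = 77.
The shock moves the curves to qd = 226 - p and qs = p - 108.
Equate the new curves: 226 - p = p - 108, giving 334 = 2p, p = 167, q = 59.

59.00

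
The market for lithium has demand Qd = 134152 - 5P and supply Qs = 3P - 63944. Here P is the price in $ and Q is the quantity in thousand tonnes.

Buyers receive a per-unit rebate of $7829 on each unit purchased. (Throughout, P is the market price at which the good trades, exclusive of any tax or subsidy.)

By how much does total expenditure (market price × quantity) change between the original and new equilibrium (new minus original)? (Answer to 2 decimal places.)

+485923399.30

Solve the original market: 134152 - 5P = 3P - 63944, hence P = 24762 and Q = 10342.
Since buyers' out-of-pocket price is the market price minus the rebate, the effective demand curve becomes Qd = 173297 - 5P.
Setting them equal: 173297 - 5P = 3P - 63944 → 237241 = 8P, so P = 29655.125 and Q = 25021.375.
Expenditure moves from 24762×10342 = 256088604 to 29655.125×25021.375 = 742012003.296875; change = +485923399.30.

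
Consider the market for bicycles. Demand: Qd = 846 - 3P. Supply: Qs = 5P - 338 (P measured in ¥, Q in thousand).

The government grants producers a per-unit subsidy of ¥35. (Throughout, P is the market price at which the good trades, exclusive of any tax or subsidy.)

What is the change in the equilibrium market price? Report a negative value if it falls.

Solve the original market: 846 - 3P = 5P - 338, hence P = 148 and Q = 402.
Since sellers receive the price plus the subsidy, the effective supply curve becomes Qs = 5P - 163.
Clearing the new market: 846 - 3P = 5P - 163, so P = 126.125 and Q = 467.625.
ΔP = 126.125 − 148 = -21.875.

-21.875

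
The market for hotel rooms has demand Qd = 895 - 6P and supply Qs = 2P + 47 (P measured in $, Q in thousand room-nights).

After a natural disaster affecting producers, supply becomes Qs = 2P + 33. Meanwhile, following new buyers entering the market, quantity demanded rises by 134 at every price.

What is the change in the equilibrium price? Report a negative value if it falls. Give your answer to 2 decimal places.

Before the shock: 895 - 6P = 2P + 47 ⇒ 848 = 8P ⇒ P = 106, Q = 259.
With the change applied: demand Qd = 1029 - 6P, supply Qs = 2P + 33.
Setting them equal: 1029 - 6P = 2P + 33 → 996 = 8P, so P = 124.5 and Q = 282.
ΔP = 124.5 − 106 = +18.50.

+18.50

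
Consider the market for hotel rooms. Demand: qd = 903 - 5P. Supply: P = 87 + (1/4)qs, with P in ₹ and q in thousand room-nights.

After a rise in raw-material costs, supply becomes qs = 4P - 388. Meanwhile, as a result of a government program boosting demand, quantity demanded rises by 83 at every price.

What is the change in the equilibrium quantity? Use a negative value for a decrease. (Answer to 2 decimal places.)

Before the shock: 903 - 5P = 4P - 348 ⇒ 1251 = 9P ⇒ P = 139, q = 208.
The new curves are qd = 986 - 5P (demand) and qs = 4P - 388 (supply).
Setting them equal: 986 - 5P = 4P - 388 → 1374 = 9P, so P = 458/3 ≈ 152.6667 and q = 668/3 ≈ 222.6667.
Δq = 222.6667 − 208 = +14.67.

+14.67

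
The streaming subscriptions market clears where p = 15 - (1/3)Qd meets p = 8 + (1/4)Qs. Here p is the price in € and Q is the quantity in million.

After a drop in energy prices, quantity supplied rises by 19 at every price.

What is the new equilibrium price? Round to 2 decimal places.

Before the shock: 45 - 3p = 4p - 32 ⇒ 77 = 7p ⇒ p = 11, Q = 12.
With the change applied: demand Qd = 45 - 3p, supply Qs = 4p - 13.
Equate the new curves: 45 - 3p = 4p - 13, giving 58 = 7p, p = 58/7 ≈ 8.2857, Q = 141/7 ≈ 20.1429.

8.29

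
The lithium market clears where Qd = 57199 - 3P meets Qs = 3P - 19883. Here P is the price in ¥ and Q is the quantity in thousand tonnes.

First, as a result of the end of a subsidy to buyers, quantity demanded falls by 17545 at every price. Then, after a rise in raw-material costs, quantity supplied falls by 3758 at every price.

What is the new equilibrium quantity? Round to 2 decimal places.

8006.50

Before the shock: 57199 - 3P = 3P - 19883 ⇒ 77082 = 6P ⇒ P = 12847, Q = 18658.
With the change applied: demand Qd = 39654 - 3P, supply Qs = 3P - 23641.
Setting them equal: 39654 - 3P = 3P - 23641 → 63295 = 6P, so P = 63295/6 ≈ 10549.1667 and Q = 8006.5.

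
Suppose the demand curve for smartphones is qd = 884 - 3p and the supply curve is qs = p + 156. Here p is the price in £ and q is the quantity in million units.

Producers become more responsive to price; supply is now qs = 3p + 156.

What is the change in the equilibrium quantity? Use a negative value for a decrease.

Initially, 884 - 3p = p + 156, so 728 = 4p and p = 182, q = 338.
With the change applied: demand qd = 884 - 3p, supply qs = 3p + 156.
Setting them equal: 884 - 3p = 3p + 156 → 728 = 6p, so p = 364/3 ≈ 121.3333 and q = 520.
Δq = 520 − 338 = +182.

+182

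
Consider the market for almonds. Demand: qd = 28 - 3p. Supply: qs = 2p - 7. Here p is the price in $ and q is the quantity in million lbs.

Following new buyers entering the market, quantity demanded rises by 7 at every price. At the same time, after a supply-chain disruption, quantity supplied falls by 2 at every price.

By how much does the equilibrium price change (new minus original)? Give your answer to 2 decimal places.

Before the shock: 28 - 3p = 2p - 7 ⇒ 35 = 5p ⇒ p = 7, q = 7.
The shock moves the curves to qd = 35 - 3p and qs = 2p - 9.
Equate the new curves: 35 - 3p = 2p - 9, giving 44 = 5p, p = 8.8, q = 8.6.
Δp = 8.8 − 7 = +1.80.

+1.80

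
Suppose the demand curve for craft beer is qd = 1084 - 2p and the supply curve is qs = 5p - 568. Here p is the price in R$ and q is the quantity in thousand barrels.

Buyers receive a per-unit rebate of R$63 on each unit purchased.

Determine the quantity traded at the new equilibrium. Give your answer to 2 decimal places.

Initially, 1084 - 2p = 5p - 568, so 1652 = 7p and p = 236, q = 612.
Since buyers' out-of-pocket price is the market price minus the rebate, the effective demand curve becomes qd = 1210 - 2p.
New equilibrium: 1210 - 2p = 5p - 568 ⇒ 1778 = 7p ⇒ p = 254, q = 702.

702.00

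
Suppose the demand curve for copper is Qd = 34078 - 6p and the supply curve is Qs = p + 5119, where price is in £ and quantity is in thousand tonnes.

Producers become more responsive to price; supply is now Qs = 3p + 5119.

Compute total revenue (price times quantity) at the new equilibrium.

47531372

Before the shock: 34078 - 6p = p + 5119 ⇒ 28959 = 7p ⇒ p = 4137, Q = 9256.
After the shift, demand is Qd = 34078 - 6p and supply is Qs = 3p + 5119.
Setting them equal: 34078 - 6p = 3p + 5119 → 28959 = 9p, so p = 9653/3 ≈ 3217.6667 and Q = 14772.
New expenditure = 3217.6667 × 14772 = 47531372.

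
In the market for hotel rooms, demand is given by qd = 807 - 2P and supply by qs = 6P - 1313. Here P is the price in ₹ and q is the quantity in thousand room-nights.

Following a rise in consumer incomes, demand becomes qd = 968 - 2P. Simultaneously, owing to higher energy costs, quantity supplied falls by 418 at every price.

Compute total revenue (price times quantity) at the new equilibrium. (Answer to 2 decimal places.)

98935.22

Initially, 807 - 2P = 6P - 1313, so 2120 = 8P and P = 265, q = 277.
After the shift, demand is qd = 968 - 2P and supply is qs = 6P - 1731.
Clearing the new market: 968 - 2P = 6P - 1731, so P = 337.375 and q = 293.25.
New expenditure = 337.375 × 293.25 = 98935.22.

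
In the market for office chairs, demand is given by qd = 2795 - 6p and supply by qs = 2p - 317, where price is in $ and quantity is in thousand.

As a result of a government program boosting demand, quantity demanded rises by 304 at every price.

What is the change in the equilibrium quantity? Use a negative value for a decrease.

+76

Solve the original market: 2795 - 6p = 2p - 317, hence p = 389 and q = 461.
After the shift, demand is qd = 3099 - 6p and supply is qs = 2p - 317.
New equilibrium: 3099 - 6p = 2p - 317 ⇒ 3416 = 8p ⇒ p = 427, q = 537.
Δq = 537 − 461 = +76.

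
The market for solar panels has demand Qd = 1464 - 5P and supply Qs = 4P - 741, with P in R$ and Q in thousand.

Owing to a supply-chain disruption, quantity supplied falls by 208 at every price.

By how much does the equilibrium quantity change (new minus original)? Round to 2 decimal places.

-115.56

Original equilibrium: 1464 - 5P = 4P - 741 gives 2205 = 9P, so P = 245 and Q = 239.
After the shift, demand is Qd = 1464 - 5P and supply is Qs = 4P - 949.
New equilibrium: 1464 - 5P = 4P - 949 ⇒ 2413 = 9P ⇒ P = 2413/9 ≈ 268.1111, Q = 1111/9 ≈ 123.4444.
ΔQ = 123.4444 − 239 = -115.56.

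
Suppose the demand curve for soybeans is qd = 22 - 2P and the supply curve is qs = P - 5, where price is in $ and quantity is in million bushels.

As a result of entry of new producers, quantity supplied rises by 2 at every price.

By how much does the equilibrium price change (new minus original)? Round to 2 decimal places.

-0.67

Solve the original market: 22 - 2P = P - 5, hence P = 9 and q = 4.
The new curves are qd = 22 - 2P (demand) and qs = P - 3 (supply).
Clearing the new market: 22 - 2P = P - 3, so P = 25/3 ≈ 8.3333 and q = 16/3 ≈ 5.3333.
ΔP = 8.3333 − 9 = -0.67.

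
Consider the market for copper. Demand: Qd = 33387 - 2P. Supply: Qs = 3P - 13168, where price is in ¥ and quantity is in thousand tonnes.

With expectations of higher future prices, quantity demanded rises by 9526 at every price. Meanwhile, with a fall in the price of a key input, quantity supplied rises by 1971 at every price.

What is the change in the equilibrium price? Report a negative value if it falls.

Before the shock: 33387 - 2P = 3P - 13168 ⇒ 46555 = 5P ⇒ P = 9311, Q = 14765.
The new curves are Qd = 42913 - 2P (demand) and Qs = 3P - 11197 (supply).
Equate the new curves: 42913 - 2P = 3P - 11197, giving 54110 = 5P, P = 10822, Q = 21269.
ΔP = 10822 − 9311 = +1511.

+1511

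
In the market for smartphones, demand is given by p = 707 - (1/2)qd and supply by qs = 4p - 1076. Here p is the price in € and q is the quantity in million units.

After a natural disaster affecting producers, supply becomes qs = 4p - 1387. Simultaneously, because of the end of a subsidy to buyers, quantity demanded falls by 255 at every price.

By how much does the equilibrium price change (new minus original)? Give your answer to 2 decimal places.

Before the shock: 1414 - 2p = 4p - 1076 ⇒ 2490 = 6p ⇒ p = 415, q = 584.
After the shift, demand is qd = 1159 - 2p and supply is qs = 4p - 1387.
New equilibrium: 1159 - 2p = 4p - 1387 ⇒ 2546 = 6p ⇒ p = 1273/3 ≈ 424.3333, q = 931/3 ≈ 310.3333.
Δp = 424.3333 − 415 = +9.33.

+9.33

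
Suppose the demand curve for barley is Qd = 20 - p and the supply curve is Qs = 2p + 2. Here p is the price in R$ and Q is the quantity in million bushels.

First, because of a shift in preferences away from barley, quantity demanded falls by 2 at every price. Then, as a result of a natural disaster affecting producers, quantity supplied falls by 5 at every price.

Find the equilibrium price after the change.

7

Solve the original market: 20 - p = 2p + 2, hence p = 6 and Q = 14.
With the change applied: demand Qd = 18 - p, supply Qs = 2p - 3.
Setting them equal: 18 - p = 2p - 3 → 21 = 3p, so p = 7 and Q = 11.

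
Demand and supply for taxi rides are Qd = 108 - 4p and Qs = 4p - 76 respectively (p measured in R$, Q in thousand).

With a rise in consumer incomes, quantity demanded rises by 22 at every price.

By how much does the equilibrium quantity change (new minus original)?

+11

Initially, 108 - 4p = 4p - 76, so 184 = 8p and p = 23, Q = 16.
After the shift, demand is Qd = 130 - 4p and supply is Qs = 4p - 76.
Clearing the new market: 130 - 4p = 4p - 76, so p = 25.75 and Q = 27.
ΔQ = 27 − 16 = +11.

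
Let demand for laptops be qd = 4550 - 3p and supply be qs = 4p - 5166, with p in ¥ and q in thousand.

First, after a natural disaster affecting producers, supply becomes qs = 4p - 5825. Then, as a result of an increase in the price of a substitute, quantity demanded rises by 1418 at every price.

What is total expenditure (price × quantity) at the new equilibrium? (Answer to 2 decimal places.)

Original equilibrium: 4550 - 3p = 4p - 5166 gives 9716 = 7p, so p = 1388 and q = 386.
With the change applied: demand qd = 5968 - 3p, supply qs = 4p - 5825.
New equilibrium: 5968 - 3p = 4p - 5825 ⇒ 11793 = 7p ⇒ p = 11793/7 ≈ 1684.7143, q = 6397/7 ≈ 913.8571.
New expenditure = 1684.7143 × 913.8571 = 1539588.18.

1539588.18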